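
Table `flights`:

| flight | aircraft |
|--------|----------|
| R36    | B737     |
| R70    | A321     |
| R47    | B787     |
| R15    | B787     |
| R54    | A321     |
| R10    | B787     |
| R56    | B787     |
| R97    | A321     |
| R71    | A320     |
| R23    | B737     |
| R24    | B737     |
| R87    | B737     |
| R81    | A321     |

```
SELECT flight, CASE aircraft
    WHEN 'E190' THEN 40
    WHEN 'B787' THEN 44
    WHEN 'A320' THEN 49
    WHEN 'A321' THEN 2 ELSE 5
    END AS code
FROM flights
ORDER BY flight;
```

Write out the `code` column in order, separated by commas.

flight=R10: aircraft='B787' → 44
flight=R15: aircraft='B787' → 44
flight=R23: ELSE → 5
flight=R24: ELSE → 5
flight=R36: ELSE → 5
flight=R47: aircraft='B787' → 44
flight=R54: aircraft='A321' → 2
flight=R56: aircraft='B787' → 44
flight=R70: aircraft='A321' → 2
flight=R71: aircraft='A320' → 49
flight=R81: aircraft='A321' → 2
flight=R87: ELSE → 5
flight=R97: aircraft='A321' → 2

44, 44, 5, 5, 5, 44, 2, 44, 2, 49, 2, 5, 2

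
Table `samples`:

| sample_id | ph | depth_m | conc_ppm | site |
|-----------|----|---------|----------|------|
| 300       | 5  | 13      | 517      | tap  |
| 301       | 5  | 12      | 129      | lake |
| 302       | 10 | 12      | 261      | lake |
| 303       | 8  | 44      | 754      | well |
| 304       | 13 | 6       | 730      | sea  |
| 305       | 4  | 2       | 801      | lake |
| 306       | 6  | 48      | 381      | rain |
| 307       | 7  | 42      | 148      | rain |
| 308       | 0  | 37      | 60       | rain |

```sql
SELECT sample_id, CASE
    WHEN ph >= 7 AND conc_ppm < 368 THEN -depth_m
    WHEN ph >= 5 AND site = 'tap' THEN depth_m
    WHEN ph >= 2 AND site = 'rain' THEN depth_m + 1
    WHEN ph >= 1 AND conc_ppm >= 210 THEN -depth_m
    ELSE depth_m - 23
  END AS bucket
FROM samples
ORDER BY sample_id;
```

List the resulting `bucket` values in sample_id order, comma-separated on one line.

13, -11, -12, -44, -6, -2, 49, -42, 14

sample_id=300: ph >= 5 AND site = 'tap' → 13
sample_id=301: ELSE → -11
sample_id=302: ph >= 7 AND conc_ppm < 368 → -12
sample_id=303: ph >= 1 AND conc_ppm >= 210 → -44
sample_id=304: ph >= 1 AND conc_ppm >= 210 → -6
sample_id=305: ph >= 1 AND conc_ppm >= 210 → -2
sample_id=306: ph >= 2 AND site = 'rain' → 49
sample_id=307: ph >= 7 AND conc_ppm < 368 → -42
sample_id=308: ELSE → 14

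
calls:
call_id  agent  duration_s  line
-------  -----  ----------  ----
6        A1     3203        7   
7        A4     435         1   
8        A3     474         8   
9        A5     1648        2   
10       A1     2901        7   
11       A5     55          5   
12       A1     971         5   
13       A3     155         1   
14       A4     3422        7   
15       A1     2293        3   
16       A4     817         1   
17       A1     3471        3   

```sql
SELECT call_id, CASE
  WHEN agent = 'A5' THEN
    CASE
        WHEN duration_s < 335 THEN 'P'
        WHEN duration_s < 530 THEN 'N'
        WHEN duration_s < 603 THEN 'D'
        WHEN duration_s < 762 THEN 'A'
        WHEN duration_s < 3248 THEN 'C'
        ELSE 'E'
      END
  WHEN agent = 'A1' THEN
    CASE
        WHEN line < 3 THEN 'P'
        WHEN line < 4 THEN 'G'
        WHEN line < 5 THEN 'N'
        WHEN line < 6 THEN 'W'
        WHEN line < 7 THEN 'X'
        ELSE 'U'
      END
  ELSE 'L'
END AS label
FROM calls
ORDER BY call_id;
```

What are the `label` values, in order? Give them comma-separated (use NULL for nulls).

call_id=6: agent='A1' → inner[ELSE] → U
call_id=7: agent='A4' → outer ELSE → L
call_id=8: agent='A3' → outer ELSE → L
call_id=9: agent='A5' → inner[duration_s < 3248] → C
call_id=10: agent='A1' → inner[ELSE] → U
call_id=11: agent='A5' → inner[duration_s < 335] → P
call_id=12: agent='A1' → inner[line < 6] → W
call_id=13: agent='A3' → outer ELSE → L
call_id=14: agent='A4' → outer ELSE → L
call_id=15: agent='A1' → inner[line < 4] → G
call_id=16: agent='A4' → outer ELSE → L
call_id=17: agent='A1' → inner[line < 4] → G

U, L, L, C, U, P, W, L, L, G, L, G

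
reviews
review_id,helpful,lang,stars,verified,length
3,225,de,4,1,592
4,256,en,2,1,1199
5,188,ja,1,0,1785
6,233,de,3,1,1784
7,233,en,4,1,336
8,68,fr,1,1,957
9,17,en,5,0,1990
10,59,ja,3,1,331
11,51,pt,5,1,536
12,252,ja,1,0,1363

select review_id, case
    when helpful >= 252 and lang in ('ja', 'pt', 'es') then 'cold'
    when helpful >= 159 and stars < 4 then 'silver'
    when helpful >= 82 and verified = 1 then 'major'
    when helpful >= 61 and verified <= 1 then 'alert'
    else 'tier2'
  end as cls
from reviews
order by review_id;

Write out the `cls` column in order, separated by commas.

review_id=3: helpful >= 82 and verified = 1 → major
review_id=4: helpful >= 159 and stars < 4 → silver
review_id=5: helpful >= 159 and stars < 4 → silver
review_id=6: helpful >= 159 and stars < 4 → silver
review_id=7: helpful >= 82 and verified = 1 → major
review_id=8: helpful >= 61 and verified <= 1 → alert
review_id=9: ELSE → tier2
review_id=10: ELSE → tier2
review_id=11: ELSE → tier2
review_id=12: helpful >= 252 and lang in ('ja', 'pt', 'es') → cold

major, silver, silver, silver, major, alert, tier2, tier2, tier2, cold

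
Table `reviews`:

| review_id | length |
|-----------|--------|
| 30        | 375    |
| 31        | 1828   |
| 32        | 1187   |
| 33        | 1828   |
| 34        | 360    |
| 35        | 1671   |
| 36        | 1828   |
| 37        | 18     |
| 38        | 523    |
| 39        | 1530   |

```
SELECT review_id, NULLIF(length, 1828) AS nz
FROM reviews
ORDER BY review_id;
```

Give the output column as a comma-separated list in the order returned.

review_id=30: length=375 vs 1828: differ → 375
review_id=31: length=1828 vs 1828: equal → NULL
review_id=32: length=1187 vs 1828: differ → 1187
review_id=33: length=1828 vs 1828: equal → NULL
review_id=34: length=360 vs 1828: differ → 360
review_id=35: length=1671 vs 1828: differ → 1671
review_id=36: length=1828 vs 1828: equal → NULL
review_id=37: length=18 vs 1828: differ → 18
review_id=38: length=523 vs 1828: differ → 523
review_id=39: length=1530 vs 1828: differ → 1530

375, NULL, 1187, NULL, 360, 1671, NULL, 18, 523, 1530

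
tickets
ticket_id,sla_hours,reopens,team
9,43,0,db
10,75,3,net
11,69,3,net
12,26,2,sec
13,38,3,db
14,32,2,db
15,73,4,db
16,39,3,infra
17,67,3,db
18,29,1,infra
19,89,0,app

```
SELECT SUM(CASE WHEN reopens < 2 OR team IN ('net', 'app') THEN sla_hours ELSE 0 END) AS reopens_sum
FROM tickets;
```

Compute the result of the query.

ticket_id=9: ✓ → 43
ticket_id=10: ✓ → 75
ticket_id=11: ✓ → 69
ticket_id=12: ✗
ticket_id=13: ✗
ticket_id=14: ✗
ticket_id=15: ✗
ticket_id=16: ✗
ticket_id=17: ✗
ticket_id=18: ✓ → 29
ticket_id=19: ✓ → 89
reopens_sum = 43 + 75 + 69 + 29 + 89 = 305

305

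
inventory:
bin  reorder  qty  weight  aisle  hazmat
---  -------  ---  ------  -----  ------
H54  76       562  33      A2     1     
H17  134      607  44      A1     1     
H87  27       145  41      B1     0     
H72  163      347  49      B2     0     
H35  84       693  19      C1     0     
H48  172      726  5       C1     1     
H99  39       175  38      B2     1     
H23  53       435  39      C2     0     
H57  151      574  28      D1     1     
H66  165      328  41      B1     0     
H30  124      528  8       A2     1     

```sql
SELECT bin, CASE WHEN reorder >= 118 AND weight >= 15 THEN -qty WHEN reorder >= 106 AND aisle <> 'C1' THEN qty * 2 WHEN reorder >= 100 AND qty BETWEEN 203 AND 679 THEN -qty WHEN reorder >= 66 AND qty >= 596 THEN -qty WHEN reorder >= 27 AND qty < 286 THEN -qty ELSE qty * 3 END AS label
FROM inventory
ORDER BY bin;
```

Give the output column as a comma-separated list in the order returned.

-607, 1305, 1056, -693, -726, 1686, -574, -328, -347, -145, -175

bin=H17: reorder >= 118 AND weight >= 15 → -607
bin=H23: ELSE → 1305
bin=H30: reorder >= 106 AND aisle <> 'C1' → 1056
bin=H35: reorder >= 66 AND qty >= 596 → -693
bin=H48: reorder >= 66 AND qty >= 596 → -726
bin=H54: ELSE → 1686
bin=H57: reorder >= 118 AND weight >= 15 → -574
bin=H66: reorder >= 118 AND weight >= 15 → -328
bin=H72: reorder >= 118 AND weight >= 15 → -347
bin=H87: reorder >= 27 AND qty < 286 → -145
bin=H99: reorder >= 27 AND qty < 286 → -175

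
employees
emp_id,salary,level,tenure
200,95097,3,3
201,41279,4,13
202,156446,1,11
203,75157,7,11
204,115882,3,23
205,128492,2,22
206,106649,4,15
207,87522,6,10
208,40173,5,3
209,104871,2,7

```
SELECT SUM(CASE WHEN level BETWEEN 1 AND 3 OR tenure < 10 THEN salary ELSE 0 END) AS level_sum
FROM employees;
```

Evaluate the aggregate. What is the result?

640961

emp_id=200: ✓ → 95097
emp_id=201: ✗
emp_id=202: ✓ → 156446
emp_id=203: ✗
emp_id=204: ✓ → 115882
emp_id=205: ✓ → 128492
emp_id=206: ✗
emp_id=207: ✗
emp_id=208: ✓ → 40173
emp_id=209: ✓ → 104871
level_sum = 95097 + 156446 + 115882 + 128492 + 40173 + 104871 = 640961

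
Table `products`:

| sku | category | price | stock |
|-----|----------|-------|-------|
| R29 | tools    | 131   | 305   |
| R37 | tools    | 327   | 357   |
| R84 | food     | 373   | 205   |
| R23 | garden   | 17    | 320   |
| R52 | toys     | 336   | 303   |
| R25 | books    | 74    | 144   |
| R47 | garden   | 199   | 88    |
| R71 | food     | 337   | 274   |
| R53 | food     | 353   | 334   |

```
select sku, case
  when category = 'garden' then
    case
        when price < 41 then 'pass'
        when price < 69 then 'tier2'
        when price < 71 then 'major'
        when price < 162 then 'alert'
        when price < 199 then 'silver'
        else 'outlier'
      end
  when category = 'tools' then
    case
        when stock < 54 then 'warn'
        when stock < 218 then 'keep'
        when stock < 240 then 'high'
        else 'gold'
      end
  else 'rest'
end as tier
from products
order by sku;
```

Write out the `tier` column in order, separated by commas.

pass, rest, gold, gold, outlier, rest, rest, rest, rest

sku=R23: category='garden' → inner[price < 41] → pass
sku=R25: category='books' → outer ELSE → rest
sku=R29: category='tools' → inner[ELSE] → gold
sku=R37: category='tools' → inner[ELSE] → gold
sku=R47: category='garden' → inner[ELSE] → outlier
sku=R52: category='toys' → outer ELSE → rest
sku=R53: category='food' → outer ELSE → rest
sku=R71: category='food' → outer ELSE → rest
sku=R84: category='food' → outer ELSE → rest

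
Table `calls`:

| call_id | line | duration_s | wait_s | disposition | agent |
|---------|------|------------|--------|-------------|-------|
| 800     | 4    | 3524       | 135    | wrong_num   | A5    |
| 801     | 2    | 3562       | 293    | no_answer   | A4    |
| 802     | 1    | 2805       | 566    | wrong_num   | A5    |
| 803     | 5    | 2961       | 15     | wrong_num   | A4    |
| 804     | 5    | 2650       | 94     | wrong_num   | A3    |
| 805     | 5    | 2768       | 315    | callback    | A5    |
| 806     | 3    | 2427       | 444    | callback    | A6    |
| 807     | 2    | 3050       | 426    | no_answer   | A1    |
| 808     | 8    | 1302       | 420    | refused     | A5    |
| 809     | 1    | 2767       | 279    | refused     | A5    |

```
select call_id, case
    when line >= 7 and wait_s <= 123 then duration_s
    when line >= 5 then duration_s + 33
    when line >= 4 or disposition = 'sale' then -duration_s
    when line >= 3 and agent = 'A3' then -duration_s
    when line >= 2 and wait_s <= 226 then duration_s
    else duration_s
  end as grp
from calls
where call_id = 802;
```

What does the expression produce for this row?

2805

call_id = 802: line=1, duration_s=2805, wait_s=566, disposition=wrong_num, agent=A5.
line >= 7 and wait_s <= 123 → false
line >= 5 → false
line >= 4 or disposition = 'sale' → false
line >= 3 and agent = 'A3' → false
line >= 2 and wait_s <= 226 → false
No prior WHEN matched → ELSE → 2805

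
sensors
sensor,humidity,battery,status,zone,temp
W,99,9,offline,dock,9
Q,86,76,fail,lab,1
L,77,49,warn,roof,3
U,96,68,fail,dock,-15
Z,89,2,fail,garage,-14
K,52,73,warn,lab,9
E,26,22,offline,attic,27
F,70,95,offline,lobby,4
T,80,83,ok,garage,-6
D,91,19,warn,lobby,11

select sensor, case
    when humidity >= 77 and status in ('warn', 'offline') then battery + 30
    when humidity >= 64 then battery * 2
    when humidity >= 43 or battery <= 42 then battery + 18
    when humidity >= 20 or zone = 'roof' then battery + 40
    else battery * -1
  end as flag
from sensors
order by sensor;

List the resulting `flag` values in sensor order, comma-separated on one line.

sensor=D: humidity >= 77 and status in ('warn', 'offline') → 49
sensor=E: humidity >= 43 or battery <= 42 → 40
sensor=F: humidity >= 64 → 190
sensor=K: humidity >= 43 or battery <= 42 → 91
sensor=L: humidity >= 77 and status in ('warn', 'offline') → 79
sensor=Q: humidity >= 64 → 152
sensor=T: humidity >= 64 → 166
sensor=U: humidity >= 64 → 136
sensor=W: humidity >= 77 and status in ('warn', 'offline') → 39
sensor=Z: humidity >= 64 → 4

49, 40, 190, 91, 79, 152, 166, 136, 39, 4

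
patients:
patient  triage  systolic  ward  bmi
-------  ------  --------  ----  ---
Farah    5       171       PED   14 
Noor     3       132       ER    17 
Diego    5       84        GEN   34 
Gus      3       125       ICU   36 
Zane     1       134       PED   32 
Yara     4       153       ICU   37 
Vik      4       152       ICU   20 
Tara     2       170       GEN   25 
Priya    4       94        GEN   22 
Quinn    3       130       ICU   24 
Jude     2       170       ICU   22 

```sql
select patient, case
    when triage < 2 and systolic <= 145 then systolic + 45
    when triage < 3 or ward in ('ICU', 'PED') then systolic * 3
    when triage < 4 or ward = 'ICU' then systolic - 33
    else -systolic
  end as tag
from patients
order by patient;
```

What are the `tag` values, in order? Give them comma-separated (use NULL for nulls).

-84, 513, 375, 510, 99, -94, 390, 510, 456, 459, 179

patient=Diego: ELSE → -84
patient=Farah: triage < 3 or ward in ('ICU', 'PED') → 513
patient=Gus: triage < 3 or ward in ('ICU', 'PED') → 375
patient=Jude: triage < 3 or ward in ('ICU', 'PED') → 510
patient=Noor: triage < 4 or ward = 'ICU' → 99
patient=Priya: ELSE → -94
patient=Quinn: triage < 3 or ward in ('ICU', 'PED') → 390
patient=Tara: triage < 3 or ward in ('ICU', 'PED') → 510
patient=Vik: triage < 3 or ward in ('ICU', 'PED') → 456
patient=Yara: triage < 3 or ward in ('ICU', 'PED') → 459
patient=Zane: triage < 2 and systolic <= 145 → 179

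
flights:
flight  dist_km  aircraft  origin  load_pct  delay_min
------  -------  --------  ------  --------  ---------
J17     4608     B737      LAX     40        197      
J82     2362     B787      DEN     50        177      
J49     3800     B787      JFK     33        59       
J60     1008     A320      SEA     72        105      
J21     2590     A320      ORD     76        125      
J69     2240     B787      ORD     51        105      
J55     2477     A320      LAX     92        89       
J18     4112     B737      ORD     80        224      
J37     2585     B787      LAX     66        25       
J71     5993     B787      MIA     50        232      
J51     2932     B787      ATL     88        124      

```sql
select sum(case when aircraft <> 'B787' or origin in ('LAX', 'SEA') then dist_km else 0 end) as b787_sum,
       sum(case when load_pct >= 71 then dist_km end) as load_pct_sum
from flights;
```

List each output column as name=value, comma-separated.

[b787_sum: aircraft <> 'B787' or origin in ('LAX', 'SEA')]
flight=J17: ✓ → 4608
flight=J82: ✗
flight=J49: ✗
flight=J60: ✓ → 1008
flight=J21: ✓ → 2590
flight=J69: ✗
flight=J55: ✓ → 2477
flight=J18: ✓ → 4112
flight=J37: ✓ → 2585
flight=J71: ✗
flight=J51: ✗
b787_sum = 4608 + 1008 + 2590 + 2477 + 4112 + 2585 = 17380
—
[load_pct_sum: load_pct >= 71]
flight=J17: ✗
flight=J82: ✗
flight=J49: ✗
flight=J60: ✓ → 1008
flight=J21: ✓ → 2590
flight=J69: ✗
flight=J55: ✓ → 2477
flight=J18: ✓ → 4112
flight=J37: ✗
flight=J71: ✗
flight=J51: ✓ → 2932
load_pct_sum = 1008 + 2590 + 2477 + 4112 + 2932 = 13119

b787_sum=17380, load_pct_sum=13119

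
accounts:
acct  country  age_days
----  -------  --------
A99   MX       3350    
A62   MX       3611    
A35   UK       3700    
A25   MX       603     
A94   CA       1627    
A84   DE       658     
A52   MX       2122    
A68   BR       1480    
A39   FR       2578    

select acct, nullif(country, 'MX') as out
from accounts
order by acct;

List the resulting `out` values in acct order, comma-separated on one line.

NULL, UK, FR, NULL, NULL, BR, DE, CA, NULL

acct=A25: country=MX vs MX: equal → NULL
acct=A35: country=UK vs MX: differ → UK
acct=A39: country=FR vs MX: differ → FR
acct=A52: country=MX vs MX: equal → NULL
acct=A62: country=MX vs MX: equal → NULL
acct=A68: country=BR vs MX: differ → BR
acct=A84: country=DE vs MX: differ → DE
acct=A94: country=CA vs MX: differ → CA
acct=A99: country=MX vs MX: equal → NULL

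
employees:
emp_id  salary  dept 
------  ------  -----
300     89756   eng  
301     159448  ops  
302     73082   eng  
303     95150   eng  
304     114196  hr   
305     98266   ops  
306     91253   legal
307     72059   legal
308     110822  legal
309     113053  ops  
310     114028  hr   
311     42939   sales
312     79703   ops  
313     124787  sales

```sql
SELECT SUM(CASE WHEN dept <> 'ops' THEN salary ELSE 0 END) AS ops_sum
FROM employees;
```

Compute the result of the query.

928072

emp_id=300: ✓ → 89756
emp_id=301: ✗
emp_id=302: ✓ → 73082
emp_id=303: ✓ → 95150
emp_id=304: ✓ → 114196
emp_id=305: ✗
emp_id=306: ✓ → 91253
emp_id=307: ✓ → 72059
emp_id=308: ✓ → 110822
emp_id=309: ✗
emp_id=310: ✓ → 114028
emp_id=311: ✓ → 42939
emp_id=312: ✗
emp_id=313: ✓ → 124787
ops_sum = 89756 + 73082 + 95150 + 114196 + 91253 + 72059 + 110822 + 114028 + 42939 + 124787 = 928072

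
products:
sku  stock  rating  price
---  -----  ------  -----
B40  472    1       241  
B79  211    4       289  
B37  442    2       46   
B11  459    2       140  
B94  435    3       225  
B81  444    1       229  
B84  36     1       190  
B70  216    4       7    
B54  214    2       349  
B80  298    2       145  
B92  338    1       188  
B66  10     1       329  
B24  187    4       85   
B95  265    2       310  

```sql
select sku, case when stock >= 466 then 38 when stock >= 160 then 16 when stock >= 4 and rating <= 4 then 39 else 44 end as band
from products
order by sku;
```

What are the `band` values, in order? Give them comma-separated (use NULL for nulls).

16, 16, 16, 38, 16, 39, 16, 16, 16, 16, 39, 16, 16, 16

sku=B11: stock >= 160 → 16
sku=B24: stock >= 160 → 16
sku=B37: stock >= 160 → 16
sku=B40: stock >= 466 → 38
sku=B54: stock >= 160 → 16
sku=B66: stock >= 4 and rating <= 4 → 39
sku=B70: stock >= 160 → 16
sku=B79: stock >= 160 → 16
sku=B80: stock >= 160 → 16
sku=B81: stock >= 160 → 16
sku=B84: stock >= 4 and rating <= 4 → 39
sku=B92: stock >= 160 → 16
sku=B94: stock >= 160 → 16
sku=B95: stock >= 160 → 16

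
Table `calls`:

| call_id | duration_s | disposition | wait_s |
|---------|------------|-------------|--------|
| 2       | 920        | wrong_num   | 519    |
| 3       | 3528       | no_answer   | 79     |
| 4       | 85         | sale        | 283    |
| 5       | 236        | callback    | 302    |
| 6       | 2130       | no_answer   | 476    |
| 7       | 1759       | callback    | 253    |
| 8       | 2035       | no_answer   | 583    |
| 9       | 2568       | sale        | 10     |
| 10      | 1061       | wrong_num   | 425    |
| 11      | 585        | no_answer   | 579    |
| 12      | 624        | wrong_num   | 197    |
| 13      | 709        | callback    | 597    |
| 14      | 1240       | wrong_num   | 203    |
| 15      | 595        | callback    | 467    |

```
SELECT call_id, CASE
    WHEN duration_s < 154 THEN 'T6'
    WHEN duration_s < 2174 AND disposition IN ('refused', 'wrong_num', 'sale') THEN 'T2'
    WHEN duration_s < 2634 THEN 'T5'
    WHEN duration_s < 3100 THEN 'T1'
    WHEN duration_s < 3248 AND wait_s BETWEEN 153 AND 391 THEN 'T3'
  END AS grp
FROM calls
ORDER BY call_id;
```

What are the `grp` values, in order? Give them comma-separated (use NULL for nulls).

call_id=2: duration_s < 2174 AND disposition IN ('refused', 'wrong_num', 'sale') → T2
call_id=3: (no match → NULL) → NULL
call_id=4: duration_s < 154 → T6
call_id=5: duration_s < 2634 → T5
call_id=6: duration_s < 2634 → T5
call_id=7: duration_s < 2634 → T5
call_id=8: duration_s < 2634 → T5
call_id=9: duration_s < 2634 → T5
call_id=10: duration_s < 2174 AND disposition IN ('refused', 'wrong_num', 'sale') → T2
call_id=11: duration_s < 2634 → T5
call_id=12: duration_s < 2174 AND disposition IN ('refused', 'wrong_num', 'sale') → T2
call_id=13: duration_s < 2634 → T5
call_id=14: duration_s < 2174 AND disposition IN ('refused', 'wrong_num', 'sale') → T2
call_id=15: duration_s < 2634 → T5

T2, NULL, T6, T5, T5, T5, T5, T5, T2, T5, T2, T5, T2, T5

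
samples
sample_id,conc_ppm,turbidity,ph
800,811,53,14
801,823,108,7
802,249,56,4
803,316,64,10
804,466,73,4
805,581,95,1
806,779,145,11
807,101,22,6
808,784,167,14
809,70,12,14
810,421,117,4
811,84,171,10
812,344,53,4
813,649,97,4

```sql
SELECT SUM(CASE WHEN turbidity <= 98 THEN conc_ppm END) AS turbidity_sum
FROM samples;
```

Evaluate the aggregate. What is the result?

sample_id=800: ✓ → 811
sample_id=801: ✗
sample_id=802: ✓ → 249
sample_id=803: ✓ → 316
sample_id=804: ✓ → 466
sample_id=805: ✓ → 581
sample_id=806: ✗
sample_id=807: ✓ → 101
sample_id=808: ✗
sample_id=809: ✓ → 70
sample_id=810: ✗
sample_id=811: ✗
sample_id=812: ✓ → 344
sample_id=813: ✓ → 649
turbidity_sum = 811 + 249 + 316 + 466 + 581 + 101 + 70 + 344 + 649 = 3587

3587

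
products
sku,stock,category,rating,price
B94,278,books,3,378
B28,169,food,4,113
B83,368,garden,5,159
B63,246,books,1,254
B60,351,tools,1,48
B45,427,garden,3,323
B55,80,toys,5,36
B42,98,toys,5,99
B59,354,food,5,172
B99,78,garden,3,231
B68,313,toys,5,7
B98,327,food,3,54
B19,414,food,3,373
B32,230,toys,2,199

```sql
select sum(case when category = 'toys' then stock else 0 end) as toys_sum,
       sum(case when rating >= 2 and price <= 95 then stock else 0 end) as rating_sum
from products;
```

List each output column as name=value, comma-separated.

[toys_sum: category = 'toys']
sku=B94: ✗
sku=B28: ✗
sku=B83: ✗
sku=B63: ✗
sku=B60: ✗
sku=B45: ✗
sku=B55: ✓ → 80
sku=B42: ✓ → 98
sku=B59: ✗
sku=B99: ✗
sku=B68: ✓ → 313
sku=B98: ✗
sku=B19: ✗
sku=B32: ✓ → 230
toys_sum = 80 + 98 + 313 + 230 = 721
—
[rating_sum: rating >= 2 and price <= 95]
sku=B94: ✗
sku=B28: ✗
sku=B83: ✗
sku=B63: ✗
sku=B60: ✗
sku=B45: ✗
sku=B55: ✓ → 80
sku=B42: ✗
sku=B59: ✗
sku=B99: ✗
sku=B68: ✓ → 313
sku=B98: ✓ → 327
sku=B19: ✗
sku=B32: ✗
rating_sum = 80 + 313 + 327 = 720

toys_sum=721, rating_sum=720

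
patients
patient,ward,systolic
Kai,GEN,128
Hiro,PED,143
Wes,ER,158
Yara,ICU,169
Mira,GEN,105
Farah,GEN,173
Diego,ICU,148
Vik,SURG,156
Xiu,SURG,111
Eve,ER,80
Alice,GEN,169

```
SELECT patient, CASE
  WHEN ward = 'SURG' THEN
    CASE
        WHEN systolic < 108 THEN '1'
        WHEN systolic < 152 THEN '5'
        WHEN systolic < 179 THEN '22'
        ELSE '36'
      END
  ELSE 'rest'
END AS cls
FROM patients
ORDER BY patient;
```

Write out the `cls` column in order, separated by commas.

patient=Alice: ward='GEN' → outer ELSE → rest
patient=Diego: ward='ICU' → outer ELSE → rest
patient=Eve: ward='ER' → outer ELSE → rest
patient=Farah: ward='GEN' → outer ELSE → rest
patient=Hiro: ward='PED' → outer ELSE → rest
patient=Kai: ward='GEN' → outer ELSE → rest
patient=Mira: ward='GEN' → outer ELSE → rest
patient=Vik: ward='SURG' → inner[systolic < 179] → 22
patient=Wes: ward='ER' → outer ELSE → rest
patient=Xiu: ward='SURG' → inner[systolic < 152] → 5
patient=Yara: ward='ICU' → outer ELSE → rest

rest, rest, rest, rest, rest, rest, rest, 22, rest, 5, rest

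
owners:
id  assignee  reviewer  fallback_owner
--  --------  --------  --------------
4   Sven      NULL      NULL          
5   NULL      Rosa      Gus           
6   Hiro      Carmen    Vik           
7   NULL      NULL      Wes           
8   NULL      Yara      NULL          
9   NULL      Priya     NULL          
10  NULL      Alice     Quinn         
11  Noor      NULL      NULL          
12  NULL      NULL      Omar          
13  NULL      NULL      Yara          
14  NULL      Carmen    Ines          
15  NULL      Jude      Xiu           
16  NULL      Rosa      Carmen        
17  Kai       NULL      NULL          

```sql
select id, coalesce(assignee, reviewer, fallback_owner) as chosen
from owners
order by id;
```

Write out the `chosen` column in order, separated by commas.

id=4: assignee=Sven → Sven
id=5: assignee=NULL, reviewer=Rosa → Rosa
id=6: assignee=Hiro → Hiro
id=7: assignee=NULL, reviewer=NULL, fallback_owner=Wes → Wes
id=8: assignee=NULL, reviewer=Yara → Yara
id=9: assignee=NULL, reviewer=Priya → Priya
id=10: assignee=NULL, reviewer=Alice → Alice
id=11: assignee=Noor → Noor
id=12: assignee=NULL, reviewer=NULL, fallback_owner=Omar → Omar
id=13: assignee=NULL, reviewer=NULL, fallback_owner=Yara → Yara
id=14: assignee=NULL, reviewer=Carmen → Carmen
id=15: assignee=NULL, reviewer=Jude → Jude
id=16: assignee=NULL, reviewer=Rosa → Rosa
id=17: assignee=Kai → Kai

Sven, Rosa, Hiro, Wes, Yara, Priya, Alice, Noor, Omar, Yara, Carmen, Jude, Rosa, Kai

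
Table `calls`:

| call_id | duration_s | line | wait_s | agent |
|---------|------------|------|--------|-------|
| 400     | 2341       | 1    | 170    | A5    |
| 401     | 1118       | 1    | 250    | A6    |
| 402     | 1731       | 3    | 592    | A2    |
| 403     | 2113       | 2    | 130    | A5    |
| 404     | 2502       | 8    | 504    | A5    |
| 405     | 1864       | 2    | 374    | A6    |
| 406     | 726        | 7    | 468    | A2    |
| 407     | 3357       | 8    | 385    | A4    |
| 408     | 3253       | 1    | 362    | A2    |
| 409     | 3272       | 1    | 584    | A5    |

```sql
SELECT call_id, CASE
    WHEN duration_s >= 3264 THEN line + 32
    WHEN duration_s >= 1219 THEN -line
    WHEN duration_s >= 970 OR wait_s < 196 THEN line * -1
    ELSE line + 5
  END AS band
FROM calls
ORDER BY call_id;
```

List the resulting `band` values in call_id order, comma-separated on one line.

-1, -1, -3, -2, -8, -2, 12, 40, -1, 33

call_id=400: duration_s >= 1219 → -1
call_id=401: duration_s >= 970 OR wait_s < 196 → -1
call_id=402: duration_s >= 1219 → -3
call_id=403: duration_s >= 1219 → -2
call_id=404: duration_s >= 1219 → -8
call_id=405: duration_s >= 1219 → -2
call_id=406: ELSE → 12
call_id=407: duration_s >= 3264 → 40
call_id=408: duration_s >= 1219 → -1
call_id=409: duration_s >= 3264 → 33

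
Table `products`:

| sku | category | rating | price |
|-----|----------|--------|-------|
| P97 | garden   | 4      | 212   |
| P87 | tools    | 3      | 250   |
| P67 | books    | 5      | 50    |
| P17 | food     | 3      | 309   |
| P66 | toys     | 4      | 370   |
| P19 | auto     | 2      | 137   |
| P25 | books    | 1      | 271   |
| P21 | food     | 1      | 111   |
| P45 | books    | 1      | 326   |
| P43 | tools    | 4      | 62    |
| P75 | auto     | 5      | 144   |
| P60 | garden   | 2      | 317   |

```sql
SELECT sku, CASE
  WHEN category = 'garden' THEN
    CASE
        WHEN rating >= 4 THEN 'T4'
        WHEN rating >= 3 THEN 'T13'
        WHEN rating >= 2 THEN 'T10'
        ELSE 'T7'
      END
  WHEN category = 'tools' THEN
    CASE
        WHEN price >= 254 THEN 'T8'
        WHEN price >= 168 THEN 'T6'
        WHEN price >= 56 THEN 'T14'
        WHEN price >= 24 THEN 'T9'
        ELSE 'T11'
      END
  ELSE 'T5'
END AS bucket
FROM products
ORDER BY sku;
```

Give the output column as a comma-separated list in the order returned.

T5, T5, T5, T5, T14, T5, T10, T5, T5, T5, T6, T4

sku=P17: category='food' → outer ELSE → T5
sku=P19: category='auto' → outer ELSE → T5
sku=P21: category='food' → outer ELSE → T5
sku=P25: category='books' → outer ELSE → T5
sku=P43: category='tools' → inner[price >= 56] → T14
sku=P45: category='books' → outer ELSE → T5
sku=P60: category='garden' → inner[rating >= 2] → T10
sku=P66: category='toys' → outer ELSE → T5
sku=P67: category='books' → outer ELSE → T5
sku=P75: category='auto' → outer ELSE → T5
sku=P87: category='tools' → inner[price >= 168] → T6
sku=P97: category='garden' → inner[rating >= 4] → T4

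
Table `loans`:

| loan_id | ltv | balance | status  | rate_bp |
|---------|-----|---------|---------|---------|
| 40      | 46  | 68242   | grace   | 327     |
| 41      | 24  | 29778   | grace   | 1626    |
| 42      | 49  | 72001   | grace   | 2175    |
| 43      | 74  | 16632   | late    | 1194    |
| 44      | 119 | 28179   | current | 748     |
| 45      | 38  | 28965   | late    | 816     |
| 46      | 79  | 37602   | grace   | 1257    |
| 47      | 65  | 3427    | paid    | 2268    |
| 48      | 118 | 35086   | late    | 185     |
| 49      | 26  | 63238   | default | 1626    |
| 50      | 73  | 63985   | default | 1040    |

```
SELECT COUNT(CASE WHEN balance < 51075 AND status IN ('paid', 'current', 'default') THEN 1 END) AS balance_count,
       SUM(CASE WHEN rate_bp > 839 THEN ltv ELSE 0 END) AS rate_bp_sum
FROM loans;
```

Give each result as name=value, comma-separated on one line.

balance_count=2, rate_bp_sum=390

[balance_count: balance < 51075 AND status IN ('paid', 'current', 'default')]
loan_id=40: ✗
loan_id=41: ✗
loan_id=42: ✗
loan_id=43: ✗
loan_id=44: ✓ → 1
loan_id=45: ✗
loan_id=46: ✗
loan_id=47: ✓ → 1
loan_id=48: ✗
loan_id=49: ✗
loan_id=50: ✗
balance_count = COUNT(1, 1) = 2
—
[rate_bp_sum: rate_bp > 839]
loan_id=40: ✗
loan_id=41: ✓ → 24
loan_id=42: ✓ → 49
loan_id=43: ✓ → 74
loan_id=44: ✗
loan_id=45: ✗
loan_id=46: ✓ → 79
loan_id=47: ✓ → 65
loan_id=48: ✗
loan_id=49: ✓ → 26
loan_id=50: ✓ → 73
rate_bp_sum = 24 + 49 + 74 + 79 + 65 + 26 + 73 = 390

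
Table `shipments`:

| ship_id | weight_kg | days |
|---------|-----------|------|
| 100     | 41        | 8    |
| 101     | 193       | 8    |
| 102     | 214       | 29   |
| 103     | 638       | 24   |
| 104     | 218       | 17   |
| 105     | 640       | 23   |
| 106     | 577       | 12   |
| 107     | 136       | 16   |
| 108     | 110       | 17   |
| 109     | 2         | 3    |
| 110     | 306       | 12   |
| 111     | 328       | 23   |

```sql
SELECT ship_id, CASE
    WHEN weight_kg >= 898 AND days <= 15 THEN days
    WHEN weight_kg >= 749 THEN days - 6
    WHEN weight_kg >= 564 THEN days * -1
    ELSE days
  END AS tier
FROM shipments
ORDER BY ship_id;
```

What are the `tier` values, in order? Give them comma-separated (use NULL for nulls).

ship_id=100: ELSE → 8
ship_id=101: ELSE → 8
ship_id=102: ELSE → 29
ship_id=103: weight_kg >= 564 → -24
ship_id=104: ELSE → 17
ship_id=105: weight_kg >= 564 → -23
ship_id=106: weight_kg >= 564 → -12
ship_id=107: ELSE → 16
ship_id=108: ELSE → 17
ship_id=109: ELSE → 3
ship_id=110: ELSE → 12
ship_id=111: ELSE → 23

8, 8, 29, -24, 17, -23, -12, 16, 17, 3, 12, 23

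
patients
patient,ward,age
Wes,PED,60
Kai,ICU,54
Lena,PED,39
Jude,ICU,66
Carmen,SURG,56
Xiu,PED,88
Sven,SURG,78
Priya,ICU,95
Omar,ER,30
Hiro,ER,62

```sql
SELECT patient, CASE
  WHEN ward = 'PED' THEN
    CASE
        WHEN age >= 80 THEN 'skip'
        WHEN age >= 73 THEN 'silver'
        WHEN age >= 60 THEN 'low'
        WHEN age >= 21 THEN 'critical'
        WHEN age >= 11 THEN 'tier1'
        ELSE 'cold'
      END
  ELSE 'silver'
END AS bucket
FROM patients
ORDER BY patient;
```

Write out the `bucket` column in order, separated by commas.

silver, silver, silver, silver, critical, silver, silver, silver, low, skip

patient=Carmen: ward='SURG' → outer ELSE → silver
patient=Hiro: ward='ER' → outer ELSE → silver
patient=Jude: ward='ICU' → outer ELSE → silver
patient=Kai: ward='ICU' → outer ELSE → silver
patient=Lena: ward='PED' → inner[age >= 21] → critical
patient=Omar: ward='ER' → outer ELSE → silver
patient=Priya: ward='ICU' → outer ELSE → silver
patient=Sven: ward='SURG' → outer ELSE → silver
patient=Wes: ward='PED' → inner[age >= 60] → low
patient=Xiu: ward='PED' → inner[age >= 80] → skip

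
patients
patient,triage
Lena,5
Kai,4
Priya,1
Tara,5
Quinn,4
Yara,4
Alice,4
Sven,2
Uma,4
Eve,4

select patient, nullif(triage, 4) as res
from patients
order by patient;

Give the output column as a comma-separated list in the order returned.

NULL, NULL, NULL, 5, 1, NULL, 2, 5, NULL, NULL

patient=Alice: triage=4 vs 4: equal → NULL
patient=Eve: triage=4 vs 4: equal → NULL
patient=Kai: triage=4 vs 4: equal → NULL
patient=Lena: triage=5 vs 4: differ → 5
patient=Priya: triage=1 vs 4: differ → 1
patient=Quinn: triage=4 vs 4: equal → NULL
patient=Sven: triage=2 vs 4: differ → 2
patient=Tara: triage=5 vs 4: differ → 5
patient=Uma: triage=4 vs 4: equal → NULL
patient=Yara: triage=4 vs 4: equal → NULL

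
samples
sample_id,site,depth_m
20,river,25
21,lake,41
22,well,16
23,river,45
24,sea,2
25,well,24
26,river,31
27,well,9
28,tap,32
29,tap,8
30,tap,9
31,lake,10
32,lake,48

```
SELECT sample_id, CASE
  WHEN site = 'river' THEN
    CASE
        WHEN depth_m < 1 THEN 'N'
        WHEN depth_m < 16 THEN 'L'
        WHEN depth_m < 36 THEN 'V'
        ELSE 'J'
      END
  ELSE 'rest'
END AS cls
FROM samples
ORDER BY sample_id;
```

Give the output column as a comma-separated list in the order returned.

V, rest, rest, J, rest, rest, V, rest, rest, rest, rest, rest, rest

sample_id=20: site='river' → inner[depth_m < 36] → V
sample_id=21: site='lake' → outer ELSE → rest
sample_id=22: site='well' → outer ELSE → rest
sample_id=23: site='river' → inner[ELSE] → J
sample_id=24: site='sea' → outer ELSE → rest
sample_id=25: site='well' → outer ELSE → rest
sample_id=26: site='river' → inner[depth_m < 36] → V
sample_id=27: site='well' → outer ELSE → rest
sample_id=28: site='tap' → outer ELSE → rest
sample_id=29: site='tap' → outer ELSE → rest
sample_id=30: site='tap' → outer ELSE → rest
sample_id=31: site='lake' → outer ELSE → rest
sample_id=32: site='lake' → outer ELSE → rest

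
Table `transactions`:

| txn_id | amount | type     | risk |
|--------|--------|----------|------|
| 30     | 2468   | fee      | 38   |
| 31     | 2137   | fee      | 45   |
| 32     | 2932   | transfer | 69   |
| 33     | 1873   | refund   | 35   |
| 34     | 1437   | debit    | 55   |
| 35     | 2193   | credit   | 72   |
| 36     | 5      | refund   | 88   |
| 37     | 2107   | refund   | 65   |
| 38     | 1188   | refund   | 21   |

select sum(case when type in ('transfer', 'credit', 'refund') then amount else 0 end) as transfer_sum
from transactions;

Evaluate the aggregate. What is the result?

10298

txn_id=30: ✗
txn_id=31: ✗
txn_id=32: ✓ → 2932
txn_id=33: ✓ → 1873
txn_id=34: ✗
txn_id=35: ✓ → 2193
txn_id=36: ✓ → 5
txn_id=37: ✓ → 2107
txn_id=38: ✓ → 1188
transfer_sum = 2932 + 1873 + 2193 + 5 + 2107 + 1188 = 10298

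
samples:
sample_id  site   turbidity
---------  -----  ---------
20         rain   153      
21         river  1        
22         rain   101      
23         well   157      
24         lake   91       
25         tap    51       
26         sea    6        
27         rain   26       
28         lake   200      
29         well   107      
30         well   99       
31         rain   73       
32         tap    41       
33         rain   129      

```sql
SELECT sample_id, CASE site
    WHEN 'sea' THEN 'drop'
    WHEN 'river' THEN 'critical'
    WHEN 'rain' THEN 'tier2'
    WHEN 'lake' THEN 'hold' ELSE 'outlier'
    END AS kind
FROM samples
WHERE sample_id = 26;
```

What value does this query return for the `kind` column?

sample_id = 26: site=sea, turbidity=6.
site='sea' → true → drop

drop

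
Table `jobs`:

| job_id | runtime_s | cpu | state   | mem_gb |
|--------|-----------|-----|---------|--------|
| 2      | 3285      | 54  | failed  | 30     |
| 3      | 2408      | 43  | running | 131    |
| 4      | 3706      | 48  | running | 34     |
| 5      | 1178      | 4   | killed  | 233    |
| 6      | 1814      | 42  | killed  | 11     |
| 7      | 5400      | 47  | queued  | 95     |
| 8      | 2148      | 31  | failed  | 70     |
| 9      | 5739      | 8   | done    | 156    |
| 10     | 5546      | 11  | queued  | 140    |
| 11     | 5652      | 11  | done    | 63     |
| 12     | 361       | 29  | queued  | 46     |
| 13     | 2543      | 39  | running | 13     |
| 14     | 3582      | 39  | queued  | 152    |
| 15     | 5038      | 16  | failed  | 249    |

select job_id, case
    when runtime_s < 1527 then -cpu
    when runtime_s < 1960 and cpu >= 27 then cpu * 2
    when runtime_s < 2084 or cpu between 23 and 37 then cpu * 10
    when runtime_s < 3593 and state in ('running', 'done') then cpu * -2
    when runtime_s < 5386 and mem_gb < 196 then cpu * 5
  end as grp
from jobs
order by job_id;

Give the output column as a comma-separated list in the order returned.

270, -86, 240, -4, 84, NULL, 310, NULL, NULL, NULL, -29, -78, 195, NULL

job_id=2: runtime_s < 5386 and mem_gb < 196 → 270
job_id=3: runtime_s < 3593 and state in ('running', 'done') → -86
job_id=4: runtime_s < 5386 and mem_gb < 196 → 240
job_id=5: runtime_s < 1527 → -4
job_id=6: runtime_s < 1960 and cpu >= 27 → 84
job_id=7: (no match → NULL) → NULL
job_id=8: runtime_s < 2084 or cpu between 23 and 37 → 310
job_id=9: (no match → NULL) → NULL
job_id=10: (no match → NULL) → NULL
job_id=11: (no match → NULL) → NULL
job_id=12: runtime_s < 1527 → -29
job_id=13: runtime_s < 3593 and state in ('running', 'done') → -78
job_id=14: runtime_s < 5386 and mem_gb < 196 → 195
job_id=15: (no match → NULL) → NULL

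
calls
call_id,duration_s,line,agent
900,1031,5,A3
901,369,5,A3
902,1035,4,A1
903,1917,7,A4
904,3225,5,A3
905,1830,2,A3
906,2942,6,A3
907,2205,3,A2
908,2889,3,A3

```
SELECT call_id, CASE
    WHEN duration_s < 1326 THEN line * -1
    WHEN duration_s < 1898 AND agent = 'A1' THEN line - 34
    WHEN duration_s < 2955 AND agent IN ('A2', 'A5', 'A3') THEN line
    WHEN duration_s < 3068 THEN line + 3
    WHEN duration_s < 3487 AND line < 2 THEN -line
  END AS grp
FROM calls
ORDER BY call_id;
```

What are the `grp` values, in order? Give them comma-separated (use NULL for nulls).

call_id=900: duration_s < 1326 → -5
call_id=901: duration_s < 1326 → -5
call_id=902: duration_s < 1326 → -4
call_id=903: duration_s < 3068 → 10
call_id=904: (no match → NULL) → NULL
call_id=905: duration_s < 2955 AND agent IN ('A2', 'A5', 'A3') → 2
call_id=906: duration_s < 2955 AND agent IN ('A2', 'A5', 'A3') → 6
call_id=907: duration_s < 2955 AND agent IN ('A2', 'A5', 'A3') → 3
call_id=908: duration_s < 2955 AND agent IN ('A2', 'A5', 'A3') → 3

-5, -5, -4, 10, NULL, 2, 6, 3, 3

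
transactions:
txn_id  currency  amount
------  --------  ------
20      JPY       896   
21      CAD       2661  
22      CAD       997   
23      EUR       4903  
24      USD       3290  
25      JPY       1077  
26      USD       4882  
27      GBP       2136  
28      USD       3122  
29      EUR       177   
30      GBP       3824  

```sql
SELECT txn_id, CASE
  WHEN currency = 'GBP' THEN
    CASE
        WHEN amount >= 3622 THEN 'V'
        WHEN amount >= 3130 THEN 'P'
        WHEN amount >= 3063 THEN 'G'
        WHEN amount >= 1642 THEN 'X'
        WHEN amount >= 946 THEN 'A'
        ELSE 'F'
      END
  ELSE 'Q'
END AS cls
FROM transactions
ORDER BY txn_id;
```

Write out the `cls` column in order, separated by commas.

txn_id=20: currency='JPY' → outer ELSE → Q
txn_id=21: currency='CAD' → outer ELSE → Q
txn_id=22: currency='CAD' → outer ELSE → Q
txn_id=23: currency='EUR' → outer ELSE → Q
txn_id=24: currency='USD' → outer ELSE → Q
txn_id=25: currency='JPY' → outer ELSE → Q
txn_id=26: currency='USD' → outer ELSE → Q
txn_id=27: currency='GBP' → inner[amount >= 1642] → X
txn_id=28: currency='USD' → outer ELSE → Q
txn_id=29: currency='EUR' → outer ELSE → Q
txn_id=30: currency='GBP' → inner[amount >= 3622] → V

Q, Q, Q, Q, Q, Q, Q, X, Q, Q, V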